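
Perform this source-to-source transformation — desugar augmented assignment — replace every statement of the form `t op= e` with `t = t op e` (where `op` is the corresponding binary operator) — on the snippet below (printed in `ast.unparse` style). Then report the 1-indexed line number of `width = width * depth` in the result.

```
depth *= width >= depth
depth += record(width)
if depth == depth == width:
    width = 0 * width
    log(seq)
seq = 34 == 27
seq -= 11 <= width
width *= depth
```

Transformed code:
depth = depth * (width >= depth)
depth = depth + record(width)
if depth == depth == width:
    width = 0 * width
    log(seq)
seq = 34 == 27
seq = seq - (11 <= width)
width = width * depth

8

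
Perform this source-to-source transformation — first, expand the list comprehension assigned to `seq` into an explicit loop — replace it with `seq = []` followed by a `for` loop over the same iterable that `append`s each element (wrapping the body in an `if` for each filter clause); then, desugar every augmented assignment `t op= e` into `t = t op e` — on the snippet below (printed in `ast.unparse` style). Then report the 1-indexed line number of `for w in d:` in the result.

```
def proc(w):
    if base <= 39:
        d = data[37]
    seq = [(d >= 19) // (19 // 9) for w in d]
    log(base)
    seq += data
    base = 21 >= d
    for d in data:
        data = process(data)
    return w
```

Transformed code:
def proc(w):
    if base <= 39:
        d = data[37]
    seq = []
    for w in d:
        seq.append((d >= 19) // (19 // 9))
    log(base)
    seq = seq + data
    base = 21 >= d
    for d in data:
        data = process(data)
    return w

5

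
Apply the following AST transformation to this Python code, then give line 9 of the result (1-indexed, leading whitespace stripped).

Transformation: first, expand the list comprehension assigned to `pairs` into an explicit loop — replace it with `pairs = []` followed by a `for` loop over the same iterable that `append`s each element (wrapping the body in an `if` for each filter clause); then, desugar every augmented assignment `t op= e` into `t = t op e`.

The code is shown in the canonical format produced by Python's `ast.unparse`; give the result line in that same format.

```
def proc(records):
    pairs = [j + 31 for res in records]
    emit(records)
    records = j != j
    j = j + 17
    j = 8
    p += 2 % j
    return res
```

p = p + 2 % j

Transformed code:
def proc(records):
    pairs = []
    for res in records:
        pairs.append(j + 31)
    emit(records)
    records = j != j
    j = j + 17
    j = 8
    p = p + 2 % j
    return res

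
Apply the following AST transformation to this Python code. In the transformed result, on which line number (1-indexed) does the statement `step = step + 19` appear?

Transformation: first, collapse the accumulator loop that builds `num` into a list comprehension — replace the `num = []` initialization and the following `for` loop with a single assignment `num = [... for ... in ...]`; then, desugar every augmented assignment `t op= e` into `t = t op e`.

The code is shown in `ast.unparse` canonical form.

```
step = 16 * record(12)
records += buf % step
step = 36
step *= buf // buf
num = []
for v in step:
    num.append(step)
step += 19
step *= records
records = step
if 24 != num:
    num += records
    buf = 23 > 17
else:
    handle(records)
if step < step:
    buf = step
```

Transformed code:
step = 16 * record(12)
records = records + buf % step
step = 36
step = step * (buf // buf)
num = [step for v in step]
step = step + 19
step = step * records
records = step
if 24 != num:
    num = num + records
    buf = 23 > 17
else:
    handle(records)
if step < step:
    buf = step

6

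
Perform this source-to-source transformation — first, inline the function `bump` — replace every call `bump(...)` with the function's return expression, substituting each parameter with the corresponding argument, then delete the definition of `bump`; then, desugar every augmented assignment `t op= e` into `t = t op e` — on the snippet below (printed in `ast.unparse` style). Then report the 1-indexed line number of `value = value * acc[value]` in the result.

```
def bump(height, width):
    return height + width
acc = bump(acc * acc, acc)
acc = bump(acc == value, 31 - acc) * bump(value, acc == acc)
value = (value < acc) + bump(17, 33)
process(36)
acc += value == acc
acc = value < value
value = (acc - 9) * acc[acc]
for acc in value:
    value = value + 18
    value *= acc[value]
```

10

Transformed code:
acc = acc * acc + acc
acc = ((acc == value) + (31 - acc)) * (value + (acc == acc))
value = (value < acc) + (17 + 33)
process(36)
acc = acc + (value == acc)
acc = value < value
value = (acc - 9) * acc[acc]
for acc in value:
    value = value + 18
    value = value * acc[value]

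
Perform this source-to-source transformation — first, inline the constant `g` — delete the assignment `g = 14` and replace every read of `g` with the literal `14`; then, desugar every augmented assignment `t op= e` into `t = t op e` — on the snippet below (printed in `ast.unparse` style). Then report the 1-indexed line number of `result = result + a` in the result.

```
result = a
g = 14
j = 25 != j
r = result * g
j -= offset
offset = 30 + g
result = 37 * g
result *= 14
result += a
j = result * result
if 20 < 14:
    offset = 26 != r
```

8

Transformed code:
result = a
j = 25 != j
r = result * 14
j = j - offset
offset = 30 + 14
result = 37 * 14
result = result * 14
result = result + a
j = result * result
if 20 < 14:
    offset = 26 != r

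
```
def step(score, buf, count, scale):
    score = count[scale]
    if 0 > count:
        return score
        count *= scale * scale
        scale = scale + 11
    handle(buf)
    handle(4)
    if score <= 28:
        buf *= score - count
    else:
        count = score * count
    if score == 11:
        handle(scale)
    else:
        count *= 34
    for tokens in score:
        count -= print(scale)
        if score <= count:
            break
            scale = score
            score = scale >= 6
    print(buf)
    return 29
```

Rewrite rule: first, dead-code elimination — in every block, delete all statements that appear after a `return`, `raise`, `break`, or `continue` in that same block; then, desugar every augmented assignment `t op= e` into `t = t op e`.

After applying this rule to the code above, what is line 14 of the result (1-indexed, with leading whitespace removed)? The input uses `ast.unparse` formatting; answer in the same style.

count = count * 34

Transformed code:
def step(score, buf, count, scale):
    score = count[scale]
    if 0 > count:
        return score
    handle(buf)
    handle(4)
    if score <= 28:
        buf = buf * (score - count)
    else:
        count = score * count
    if score == 11:
        handle(scale)
    else:
        count = count * 34
    for tokens in score:
        count = count - print(scale)
        if score <= count:
            break
    print(buf)
    return 29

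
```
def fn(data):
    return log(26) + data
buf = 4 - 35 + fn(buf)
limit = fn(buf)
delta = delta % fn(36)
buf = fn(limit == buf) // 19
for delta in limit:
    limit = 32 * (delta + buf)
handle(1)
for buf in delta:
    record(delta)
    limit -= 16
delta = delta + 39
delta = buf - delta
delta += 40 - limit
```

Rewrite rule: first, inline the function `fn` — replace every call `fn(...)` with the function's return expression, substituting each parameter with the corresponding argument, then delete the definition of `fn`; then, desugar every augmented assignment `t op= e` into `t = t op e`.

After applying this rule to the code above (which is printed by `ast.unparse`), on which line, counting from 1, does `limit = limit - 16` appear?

10

Transformed code:
buf = 4 - 35 + (log(26) + buf)
limit = log(26) + buf
delta = delta % (log(26) + 36)
buf = (log(26) + (limit == buf)) // 19
for delta in limit:
    limit = 32 * (delta + buf)
handle(1)
for buf in delta:
    record(delta)
    limit = limit - 16
delta = delta + 39
delta = buf - delta
delta = delta + (40 - limit)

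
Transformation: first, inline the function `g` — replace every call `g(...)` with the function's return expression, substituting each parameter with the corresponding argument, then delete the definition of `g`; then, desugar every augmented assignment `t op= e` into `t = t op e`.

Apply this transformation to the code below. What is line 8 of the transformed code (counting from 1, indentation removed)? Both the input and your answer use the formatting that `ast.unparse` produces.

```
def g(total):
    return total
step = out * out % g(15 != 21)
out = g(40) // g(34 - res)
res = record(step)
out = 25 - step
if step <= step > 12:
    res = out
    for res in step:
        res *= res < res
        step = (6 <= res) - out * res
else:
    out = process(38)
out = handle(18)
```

Transformed code:
step = out * out % (15 != 21)
out = 40 // (34 - res)
res = record(step)
out = 25 - step
if step <= step > 12:
    res = out
    for res in step:
        res = res * (res < res)
        step = (6 <= res) - out * res
else:
    out = process(38)
out = handle(18)

res = res * (res < res)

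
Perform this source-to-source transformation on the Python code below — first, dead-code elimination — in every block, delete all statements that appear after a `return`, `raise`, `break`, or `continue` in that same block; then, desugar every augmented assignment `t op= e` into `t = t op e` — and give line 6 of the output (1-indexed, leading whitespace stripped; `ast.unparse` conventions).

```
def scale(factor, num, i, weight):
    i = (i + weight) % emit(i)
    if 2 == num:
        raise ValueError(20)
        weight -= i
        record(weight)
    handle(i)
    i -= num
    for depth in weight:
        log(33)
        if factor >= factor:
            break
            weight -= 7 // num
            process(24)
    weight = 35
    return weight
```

i = i - num

Transformed code:
def scale(factor, num, i, weight):
    i = (i + weight) % emit(i)
    if 2 == num:
        raise ValueError(20)
    handle(i)
    i = i - num
    for depth in weight:
        log(33)
        if factor >= factor:
            break
    weight = 35
    return weight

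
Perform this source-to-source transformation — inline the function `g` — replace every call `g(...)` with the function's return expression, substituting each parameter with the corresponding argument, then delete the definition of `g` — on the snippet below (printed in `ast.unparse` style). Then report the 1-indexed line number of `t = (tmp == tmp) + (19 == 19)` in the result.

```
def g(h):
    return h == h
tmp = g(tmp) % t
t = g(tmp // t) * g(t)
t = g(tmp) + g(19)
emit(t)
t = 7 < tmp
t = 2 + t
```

Transformed code:
tmp = (tmp == tmp) % t
t = (tmp // t == tmp // t) * (t == t)
t = (tmp == tmp) + (19 == 19)
emit(t)
t = 7 < tmp
t = 2 + t

3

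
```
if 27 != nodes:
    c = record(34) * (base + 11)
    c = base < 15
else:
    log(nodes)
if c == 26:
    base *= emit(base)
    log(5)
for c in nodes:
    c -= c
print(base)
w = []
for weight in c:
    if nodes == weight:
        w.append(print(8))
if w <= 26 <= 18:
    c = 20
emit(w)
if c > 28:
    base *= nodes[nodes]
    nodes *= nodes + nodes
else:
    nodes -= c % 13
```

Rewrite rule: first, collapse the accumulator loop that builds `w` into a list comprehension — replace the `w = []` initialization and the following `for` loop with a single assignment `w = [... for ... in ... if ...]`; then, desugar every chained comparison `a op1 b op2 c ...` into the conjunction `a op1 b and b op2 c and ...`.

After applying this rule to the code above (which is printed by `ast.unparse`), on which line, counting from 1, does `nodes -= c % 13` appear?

Transformed code:
if 27 != nodes:
    c = record(34) * (base + 11)
    c = base < 15
else:
    log(nodes)
if c == 26:
    base *= emit(base)
    log(5)
for c in nodes:
    c -= c
print(base)
w = [print(8) for weight in c if nodes == weight]
if w <= 26 and 26 <= 18:
    c = 20
emit(w)
if c > 28:
    base *= nodes[nodes]
    nodes *= nodes + nodes
else:
    nodes -= c % 13

20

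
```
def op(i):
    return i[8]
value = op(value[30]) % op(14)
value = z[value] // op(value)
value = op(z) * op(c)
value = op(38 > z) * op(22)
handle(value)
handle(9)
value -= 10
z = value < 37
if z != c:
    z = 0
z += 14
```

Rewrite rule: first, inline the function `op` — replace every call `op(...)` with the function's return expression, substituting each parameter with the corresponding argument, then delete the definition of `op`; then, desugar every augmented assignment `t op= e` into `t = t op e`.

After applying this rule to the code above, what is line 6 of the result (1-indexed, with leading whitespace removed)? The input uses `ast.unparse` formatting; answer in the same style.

Transformed code:
value = value[30][8] % 14[8]
value = z[value] // value[8]
value = z[8] * c[8]
value = (38 > z)[8] * 22[8]
handle(value)
handle(9)
value = value - 10
z = value < 37
if z != c:
    z = 0
z = z + 14

handle(9)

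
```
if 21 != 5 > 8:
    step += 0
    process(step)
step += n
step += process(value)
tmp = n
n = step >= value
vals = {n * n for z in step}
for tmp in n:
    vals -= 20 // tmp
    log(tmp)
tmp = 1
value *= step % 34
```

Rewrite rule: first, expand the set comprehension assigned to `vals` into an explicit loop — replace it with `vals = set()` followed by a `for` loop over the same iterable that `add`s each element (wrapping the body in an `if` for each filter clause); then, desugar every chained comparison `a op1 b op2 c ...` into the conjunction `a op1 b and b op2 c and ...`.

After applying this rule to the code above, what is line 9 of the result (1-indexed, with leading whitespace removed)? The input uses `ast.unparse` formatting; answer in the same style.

for z in step:

Transformed code:
if 21 != 5 and 5 > 8:
    step += 0
    process(step)
step += n
step += process(value)
tmp = n
n = step >= value
vals = set()
for z in step:
    vals.add(n * n)
for tmp in n:
    vals -= 20 // tmp
    log(tmp)
tmp = 1
value *= step % 34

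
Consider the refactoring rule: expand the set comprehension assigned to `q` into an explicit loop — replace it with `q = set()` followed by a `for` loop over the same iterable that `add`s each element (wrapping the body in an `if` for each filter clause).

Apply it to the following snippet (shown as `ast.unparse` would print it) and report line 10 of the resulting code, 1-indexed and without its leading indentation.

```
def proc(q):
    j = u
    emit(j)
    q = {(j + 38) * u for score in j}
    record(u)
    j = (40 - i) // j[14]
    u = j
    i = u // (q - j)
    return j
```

i = u // (q - j)

Transformed code:
def proc(q):
    j = u
    emit(j)
    q = set()
    for score in j:
        q.add((j + 38) * u)
    record(u)
    j = (40 - i) // j[14]
    u = j
    i = u // (q - j)
    return j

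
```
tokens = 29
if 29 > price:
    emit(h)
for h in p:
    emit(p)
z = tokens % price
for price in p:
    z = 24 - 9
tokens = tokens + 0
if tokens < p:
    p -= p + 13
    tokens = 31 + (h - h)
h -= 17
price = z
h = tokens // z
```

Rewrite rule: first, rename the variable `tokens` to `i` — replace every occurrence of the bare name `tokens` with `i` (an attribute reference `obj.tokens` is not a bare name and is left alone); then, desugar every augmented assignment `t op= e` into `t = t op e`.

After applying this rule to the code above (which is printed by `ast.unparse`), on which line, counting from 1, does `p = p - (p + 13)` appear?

11

Transformed code:
i = 29
if 29 > price:
    emit(h)
for h in p:
    emit(p)
z = i % price
for price in p:
    z = 24 - 9
i = i + 0
if i < p:
    p = p - (p + 13)
    i = 31 + (h - h)
h = h - 17
price = z
h = i // z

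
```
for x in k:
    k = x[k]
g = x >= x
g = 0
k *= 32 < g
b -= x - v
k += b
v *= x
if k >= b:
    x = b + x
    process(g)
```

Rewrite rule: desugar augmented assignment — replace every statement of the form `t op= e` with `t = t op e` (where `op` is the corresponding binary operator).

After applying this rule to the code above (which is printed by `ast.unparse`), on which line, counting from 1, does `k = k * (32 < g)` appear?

Transformed code:
for x in k:
    k = x[k]
g = x >= x
g = 0
k = k * (32 < g)
b = b - (x - v)
k = k + b
v = v * x
if k >= b:
    x = b + x
    process(g)

5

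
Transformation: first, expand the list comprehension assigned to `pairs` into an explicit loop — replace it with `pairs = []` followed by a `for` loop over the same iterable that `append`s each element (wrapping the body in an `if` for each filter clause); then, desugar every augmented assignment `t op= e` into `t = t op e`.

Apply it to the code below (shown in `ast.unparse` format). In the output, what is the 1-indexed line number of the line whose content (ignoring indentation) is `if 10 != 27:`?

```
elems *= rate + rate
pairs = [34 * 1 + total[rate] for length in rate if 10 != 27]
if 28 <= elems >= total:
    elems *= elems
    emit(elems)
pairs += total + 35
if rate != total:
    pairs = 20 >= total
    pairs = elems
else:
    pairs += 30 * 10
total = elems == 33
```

4

Transformed code:
elems = elems * (rate + rate)
pairs = []
for length in rate:
    if 10 != 27:
        pairs.append(34 * 1 + total[rate])
if 28 <= elems >= total:
    elems = elems * elems
    emit(elems)
pairs = pairs + (total + 35)
if rate != total:
    pairs = 20 >= total
    pairs = elems
else:
    pairs = pairs + 30 * 10
total = elems == 33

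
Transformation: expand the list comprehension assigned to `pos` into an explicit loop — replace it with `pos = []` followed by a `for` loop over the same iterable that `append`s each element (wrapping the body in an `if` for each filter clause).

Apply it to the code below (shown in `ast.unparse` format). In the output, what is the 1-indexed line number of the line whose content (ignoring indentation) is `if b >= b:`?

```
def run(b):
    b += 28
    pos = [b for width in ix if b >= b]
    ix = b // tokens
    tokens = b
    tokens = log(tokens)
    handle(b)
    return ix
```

Transformed code:
def run(b):
    b += 28
    pos = []
    for width in ix:
        if b >= b:
            pos.append(b)
    ix = b // tokens
    tokens = b
    tokens = log(tokens)
    handle(b)
    return ix

5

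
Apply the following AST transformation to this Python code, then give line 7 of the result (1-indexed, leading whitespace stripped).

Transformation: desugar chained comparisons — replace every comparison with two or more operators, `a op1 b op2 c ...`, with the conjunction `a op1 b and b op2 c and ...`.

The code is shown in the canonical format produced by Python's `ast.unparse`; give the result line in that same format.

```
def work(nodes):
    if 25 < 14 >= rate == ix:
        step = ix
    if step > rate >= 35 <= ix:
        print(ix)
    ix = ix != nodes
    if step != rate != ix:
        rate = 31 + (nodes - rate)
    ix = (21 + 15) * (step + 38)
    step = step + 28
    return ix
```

Transformed code:
def work(nodes):
    if 25 < 14 and 14 >= rate and (rate == ix):
        step = ix
    if step > rate and rate >= 35 and (35 <= ix):
        print(ix)
    ix = ix != nodes
    if step != rate and rate != ix:
        rate = 31 + (nodes - rate)
    ix = (21 + 15) * (step + 38)
    step = step + 28
    return ix

if step != rate and rate != ix:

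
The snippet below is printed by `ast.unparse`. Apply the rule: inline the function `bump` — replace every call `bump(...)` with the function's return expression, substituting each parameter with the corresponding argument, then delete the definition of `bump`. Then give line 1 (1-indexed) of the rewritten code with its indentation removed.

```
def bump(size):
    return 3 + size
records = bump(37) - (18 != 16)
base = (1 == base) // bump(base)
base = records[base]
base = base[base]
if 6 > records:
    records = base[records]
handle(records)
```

records = 3 + 37 - (18 != 16)

Transformed code:
records = 3 + 37 - (18 != 16)
base = (1 == base) // (3 + base)
base = records[base]
base = base[base]
if 6 > records:
    records = base[records]
handle(records)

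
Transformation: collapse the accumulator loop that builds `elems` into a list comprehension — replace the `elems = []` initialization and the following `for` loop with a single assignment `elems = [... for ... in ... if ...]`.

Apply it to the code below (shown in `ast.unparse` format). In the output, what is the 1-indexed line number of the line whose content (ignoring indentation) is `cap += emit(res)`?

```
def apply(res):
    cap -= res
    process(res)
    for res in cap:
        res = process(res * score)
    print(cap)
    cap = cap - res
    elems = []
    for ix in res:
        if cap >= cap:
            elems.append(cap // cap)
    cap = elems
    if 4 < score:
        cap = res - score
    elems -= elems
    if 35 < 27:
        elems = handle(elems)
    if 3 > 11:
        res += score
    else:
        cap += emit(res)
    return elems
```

18

Transformed code:
def apply(res):
    cap -= res
    process(res)
    for res in cap:
        res = process(res * score)
    print(cap)
    cap = cap - res
    elems = [cap // cap for ix in res if cap >= cap]
    cap = elems
    if 4 < score:
        cap = res - score
    elems -= elems
    if 35 < 27:
        elems = handle(elems)
    if 3 > 11:
        res += score
    else:
        cap += emit(res)
    return elems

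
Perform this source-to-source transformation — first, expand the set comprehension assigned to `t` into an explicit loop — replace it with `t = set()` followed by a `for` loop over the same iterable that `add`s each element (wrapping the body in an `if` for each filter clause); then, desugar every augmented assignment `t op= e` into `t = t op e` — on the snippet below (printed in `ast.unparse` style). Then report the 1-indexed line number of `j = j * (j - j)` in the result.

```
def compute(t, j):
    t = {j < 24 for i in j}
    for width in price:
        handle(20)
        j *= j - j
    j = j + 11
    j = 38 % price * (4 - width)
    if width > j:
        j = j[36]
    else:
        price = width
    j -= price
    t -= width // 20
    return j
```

Transformed code:
def compute(t, j):
    t = set()
    for i in j:
        t.add(j < 24)
    for width in price:
        handle(20)
        j = j * (j - j)
    j = j + 11
    j = 38 % price * (4 - width)
    if width > j:
        j = j[36]
    else:
        price = width
    j = j - price
    t = t - width // 20
    return j

7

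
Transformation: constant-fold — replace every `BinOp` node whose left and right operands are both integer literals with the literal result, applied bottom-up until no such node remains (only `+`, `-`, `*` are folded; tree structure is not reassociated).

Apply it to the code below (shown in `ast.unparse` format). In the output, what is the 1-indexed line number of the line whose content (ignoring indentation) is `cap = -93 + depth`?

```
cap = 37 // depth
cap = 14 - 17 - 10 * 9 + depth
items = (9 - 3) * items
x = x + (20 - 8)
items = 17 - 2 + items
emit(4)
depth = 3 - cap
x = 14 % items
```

Transformed code:
cap = 37 // depth
cap = -93 + depth
items = 6 * items
x = x + 12
items = 15 + items
emit(4)
depth = 3 - cap
x = 14 % items

2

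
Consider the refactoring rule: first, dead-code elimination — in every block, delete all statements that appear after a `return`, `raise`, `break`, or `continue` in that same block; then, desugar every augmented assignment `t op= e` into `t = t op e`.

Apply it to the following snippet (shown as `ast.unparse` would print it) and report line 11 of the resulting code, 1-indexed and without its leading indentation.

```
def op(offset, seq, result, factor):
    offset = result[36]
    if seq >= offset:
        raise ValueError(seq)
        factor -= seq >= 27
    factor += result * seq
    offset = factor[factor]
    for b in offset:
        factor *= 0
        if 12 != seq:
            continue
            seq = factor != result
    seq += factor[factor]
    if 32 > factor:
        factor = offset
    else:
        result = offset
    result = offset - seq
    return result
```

Transformed code:
def op(offset, seq, result, factor):
    offset = result[36]
    if seq >= offset:
        raise ValueError(seq)
    factor = factor + result * seq
    offset = factor[factor]
    for b in offset:
        factor = factor * 0
        if 12 != seq:
            continue
    seq = seq + factor[factor]
    if 32 > factor:
        factor = offset
    else:
        result = offset
    result = offset - seq
    return result

seq = seq + factor[factor]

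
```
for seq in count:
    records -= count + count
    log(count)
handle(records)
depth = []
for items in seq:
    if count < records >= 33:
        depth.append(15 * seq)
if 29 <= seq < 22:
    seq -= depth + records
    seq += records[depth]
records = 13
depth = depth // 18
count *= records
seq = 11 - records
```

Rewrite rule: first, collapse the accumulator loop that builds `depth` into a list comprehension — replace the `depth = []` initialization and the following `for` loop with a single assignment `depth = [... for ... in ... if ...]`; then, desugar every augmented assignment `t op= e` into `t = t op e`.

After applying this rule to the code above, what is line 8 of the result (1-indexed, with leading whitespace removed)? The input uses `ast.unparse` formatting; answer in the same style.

seq = seq + records[depth]

Transformed code:
for seq in count:
    records = records - (count + count)
    log(count)
handle(records)
depth = [15 * seq for items in seq if count < records >= 33]
if 29 <= seq < 22:
    seq = seq - (depth + records)
    seq = seq + records[depth]
records = 13
depth = depth // 18
count = count * records
seq = 11 - records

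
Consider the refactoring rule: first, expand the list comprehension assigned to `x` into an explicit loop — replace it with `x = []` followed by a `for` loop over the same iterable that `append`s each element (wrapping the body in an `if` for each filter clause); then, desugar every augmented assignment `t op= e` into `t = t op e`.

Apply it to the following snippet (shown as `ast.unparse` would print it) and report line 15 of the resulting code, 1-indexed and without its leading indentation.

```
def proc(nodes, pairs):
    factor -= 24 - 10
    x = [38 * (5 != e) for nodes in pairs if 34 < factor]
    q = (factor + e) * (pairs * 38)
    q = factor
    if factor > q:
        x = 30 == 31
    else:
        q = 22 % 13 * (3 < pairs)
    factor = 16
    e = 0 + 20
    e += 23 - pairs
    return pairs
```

Transformed code:
def proc(nodes, pairs):
    factor = factor - (24 - 10)
    x = []
    for nodes in pairs:
        if 34 < factor:
            x.append(38 * (5 != e))
    q = (factor + e) * (pairs * 38)
    q = factor
    if factor > q:
        x = 30 == 31
    else:
        q = 22 % 13 * (3 < pairs)
    factor = 16
    e = 0 + 20
    e = e + (23 - pairs)
    return pairs

e = e + (23 - pairs)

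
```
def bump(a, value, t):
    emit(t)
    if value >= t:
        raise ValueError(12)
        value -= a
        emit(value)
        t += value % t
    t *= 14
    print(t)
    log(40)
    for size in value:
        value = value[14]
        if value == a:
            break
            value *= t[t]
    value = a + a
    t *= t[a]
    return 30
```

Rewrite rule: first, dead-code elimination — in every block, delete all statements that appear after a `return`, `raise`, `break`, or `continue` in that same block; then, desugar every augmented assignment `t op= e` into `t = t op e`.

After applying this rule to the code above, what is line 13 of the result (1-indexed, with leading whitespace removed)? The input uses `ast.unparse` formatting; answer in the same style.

t = t * t[a]

Transformed code:
def bump(a, value, t):
    emit(t)
    if value >= t:
        raise ValueError(12)
    t = t * 14
    print(t)
    log(40)
    for size in value:
        value = value[14]
        if value == a:
            break
    value = a + a
    t = t * t[a]
    return 30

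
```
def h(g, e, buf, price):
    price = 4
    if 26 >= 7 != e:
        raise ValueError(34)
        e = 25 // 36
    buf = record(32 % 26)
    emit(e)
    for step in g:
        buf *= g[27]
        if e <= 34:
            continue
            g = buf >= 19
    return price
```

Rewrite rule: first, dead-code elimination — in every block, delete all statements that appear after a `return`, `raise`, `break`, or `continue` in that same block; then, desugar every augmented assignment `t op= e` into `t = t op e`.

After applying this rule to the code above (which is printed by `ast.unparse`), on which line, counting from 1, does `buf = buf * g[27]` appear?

8

Transformed code:
def h(g, e, buf, price):
    price = 4
    if 26 >= 7 != e:
        raise ValueError(34)
    buf = record(32 % 26)
    emit(e)
    for step in g:
        buf = buf * g[27]
        if e <= 34:
            continue
    return price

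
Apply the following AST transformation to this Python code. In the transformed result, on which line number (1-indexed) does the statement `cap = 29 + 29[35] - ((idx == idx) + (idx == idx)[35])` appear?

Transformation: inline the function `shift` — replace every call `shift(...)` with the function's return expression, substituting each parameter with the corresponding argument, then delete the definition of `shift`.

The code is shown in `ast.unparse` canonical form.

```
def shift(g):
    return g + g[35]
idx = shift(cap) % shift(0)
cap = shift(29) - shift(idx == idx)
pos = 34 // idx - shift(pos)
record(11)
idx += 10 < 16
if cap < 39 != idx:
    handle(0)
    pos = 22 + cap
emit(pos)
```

Transformed code:
idx = (cap + cap[35]) % (0 + 0[35])
cap = 29 + 29[35] - ((idx == idx) + (idx == idx)[35])
pos = 34 // idx - (pos + pos[35])
record(11)
idx += 10 < 16
if cap < 39 != idx:
    handle(0)
    pos = 22 + cap
emit(pos)

2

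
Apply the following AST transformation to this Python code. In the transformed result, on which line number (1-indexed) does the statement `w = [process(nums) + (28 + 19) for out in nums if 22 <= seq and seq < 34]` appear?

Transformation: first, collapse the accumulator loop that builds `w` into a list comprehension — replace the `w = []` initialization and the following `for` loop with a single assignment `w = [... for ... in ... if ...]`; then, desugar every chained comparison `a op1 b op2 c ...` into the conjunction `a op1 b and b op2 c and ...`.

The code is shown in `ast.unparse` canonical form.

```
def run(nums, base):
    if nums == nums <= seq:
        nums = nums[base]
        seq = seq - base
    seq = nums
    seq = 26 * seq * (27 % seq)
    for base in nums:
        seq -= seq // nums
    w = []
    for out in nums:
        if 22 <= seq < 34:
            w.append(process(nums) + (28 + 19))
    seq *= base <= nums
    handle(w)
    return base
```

Transformed code:
def run(nums, base):
    if nums == nums and nums <= seq:
        nums = nums[base]
        seq = seq - base
    seq = nums
    seq = 26 * seq * (27 % seq)
    for base in nums:
        seq -= seq // nums
    w = [process(nums) + (28 + 19) for out in nums if 22 <= seq and seq < 34]
    seq *= base <= nums
    handle(w)
    return base

9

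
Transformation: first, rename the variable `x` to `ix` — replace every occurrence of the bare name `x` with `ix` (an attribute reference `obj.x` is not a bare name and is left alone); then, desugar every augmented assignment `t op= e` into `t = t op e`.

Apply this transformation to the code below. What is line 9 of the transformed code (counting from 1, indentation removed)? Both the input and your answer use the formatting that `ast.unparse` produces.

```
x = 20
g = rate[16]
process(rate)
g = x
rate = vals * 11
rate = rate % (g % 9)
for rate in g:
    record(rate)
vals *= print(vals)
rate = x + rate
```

vals = vals * print(vals)

Transformed code:
ix = 20
g = rate[16]
process(rate)
g = ix
rate = vals * 11
rate = rate % (g % 9)
for rate in g:
    record(rate)
vals = vals * print(vals)
rate = ix + rate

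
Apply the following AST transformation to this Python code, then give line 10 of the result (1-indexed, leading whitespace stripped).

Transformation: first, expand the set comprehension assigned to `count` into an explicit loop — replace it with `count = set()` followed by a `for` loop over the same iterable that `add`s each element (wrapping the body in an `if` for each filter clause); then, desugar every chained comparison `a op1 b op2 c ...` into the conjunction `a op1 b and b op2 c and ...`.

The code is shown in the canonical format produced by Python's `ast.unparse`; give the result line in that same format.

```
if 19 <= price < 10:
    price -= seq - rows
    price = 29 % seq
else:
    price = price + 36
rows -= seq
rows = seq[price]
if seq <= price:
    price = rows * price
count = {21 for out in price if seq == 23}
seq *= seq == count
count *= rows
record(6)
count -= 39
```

count = set()

Transformed code:
if 19 <= price and price < 10:
    price -= seq - rows
    price = 29 % seq
else:
    price = price + 36
rows -= seq
rows = seq[price]
if seq <= price:
    price = rows * price
count = set()
for out in price:
    if seq == 23:
        count.add(21)
seq *= seq == count
count *= rows
record(6)
count -= 39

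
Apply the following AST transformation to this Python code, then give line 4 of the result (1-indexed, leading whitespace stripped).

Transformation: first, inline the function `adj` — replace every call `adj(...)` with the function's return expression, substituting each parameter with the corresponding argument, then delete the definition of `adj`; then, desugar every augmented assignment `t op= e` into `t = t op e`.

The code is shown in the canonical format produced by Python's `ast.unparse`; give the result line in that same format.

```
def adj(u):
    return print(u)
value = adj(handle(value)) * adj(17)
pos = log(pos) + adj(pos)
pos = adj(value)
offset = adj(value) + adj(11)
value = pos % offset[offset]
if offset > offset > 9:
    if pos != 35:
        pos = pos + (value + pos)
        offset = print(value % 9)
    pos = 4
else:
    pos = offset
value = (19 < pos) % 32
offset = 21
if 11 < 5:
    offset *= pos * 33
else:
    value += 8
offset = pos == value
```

Transformed code:
value = print(handle(value)) * print(17)
pos = log(pos) + print(pos)
pos = print(value)
offset = print(value) + print(11)
value = pos % offset[offset]
if offset > offset > 9:
    if pos != 35:
        pos = pos + (value + pos)
        offset = print(value % 9)
    pos = 4
else:
    pos = offset
value = (19 < pos) % 32
offset = 21
if 11 < 5:
    offset = offset * (pos * 33)
else:
    value = value + 8
offset = pos == value

offset = print(value) + print(11)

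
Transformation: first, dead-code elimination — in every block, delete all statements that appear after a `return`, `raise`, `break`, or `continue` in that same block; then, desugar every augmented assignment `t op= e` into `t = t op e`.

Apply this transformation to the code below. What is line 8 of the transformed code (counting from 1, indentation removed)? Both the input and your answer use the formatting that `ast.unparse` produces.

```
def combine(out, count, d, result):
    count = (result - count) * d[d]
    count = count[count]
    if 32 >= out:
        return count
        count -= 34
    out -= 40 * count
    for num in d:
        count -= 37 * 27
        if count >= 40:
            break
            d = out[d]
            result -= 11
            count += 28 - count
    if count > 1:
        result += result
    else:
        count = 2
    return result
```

Transformed code:
def combine(out, count, d, result):
    count = (result - count) * d[d]
    count = count[count]
    if 32 >= out:
        return count
    out = out - 40 * count
    for num in d:
        count = count - 37 * 27
        if count >= 40:
            break
    if count > 1:
        result = result + result
    else:
        count = 2
    return result

count = count - 37 * 27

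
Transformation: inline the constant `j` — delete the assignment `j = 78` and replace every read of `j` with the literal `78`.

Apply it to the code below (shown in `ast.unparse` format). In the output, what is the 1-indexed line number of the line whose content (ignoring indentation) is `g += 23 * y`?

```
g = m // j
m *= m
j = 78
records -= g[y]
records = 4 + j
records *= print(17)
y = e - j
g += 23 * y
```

7

Transformed code:
g = m // 78
m *= m
records -= g[y]
records = 4 + 78
records *= print(17)
y = e - 78
g += 23 * y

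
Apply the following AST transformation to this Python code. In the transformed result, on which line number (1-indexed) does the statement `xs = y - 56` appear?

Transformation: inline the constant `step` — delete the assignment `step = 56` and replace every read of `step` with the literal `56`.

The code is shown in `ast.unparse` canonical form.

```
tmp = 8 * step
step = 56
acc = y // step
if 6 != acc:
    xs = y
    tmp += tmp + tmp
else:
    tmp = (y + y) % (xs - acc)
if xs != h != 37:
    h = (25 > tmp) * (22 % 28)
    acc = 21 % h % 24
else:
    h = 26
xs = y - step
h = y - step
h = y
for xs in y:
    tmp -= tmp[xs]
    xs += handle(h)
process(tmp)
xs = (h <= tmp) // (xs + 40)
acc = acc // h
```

Transformed code:
tmp = 8 * 56
acc = y // 56
if 6 != acc:
    xs = y
    tmp += tmp + tmp
else:
    tmp = (y + y) % (xs - acc)
if xs != h != 37:
    h = (25 > tmp) * (22 % 28)
    acc = 21 % h % 24
else:
    h = 26
xs = y - 56
h = y - 56
h = y
for xs in y:
    tmp -= tmp[xs]
    xs += handle(h)
process(tmp)
xs = (h <= tmp) // (xs + 40)
acc = acc // h

13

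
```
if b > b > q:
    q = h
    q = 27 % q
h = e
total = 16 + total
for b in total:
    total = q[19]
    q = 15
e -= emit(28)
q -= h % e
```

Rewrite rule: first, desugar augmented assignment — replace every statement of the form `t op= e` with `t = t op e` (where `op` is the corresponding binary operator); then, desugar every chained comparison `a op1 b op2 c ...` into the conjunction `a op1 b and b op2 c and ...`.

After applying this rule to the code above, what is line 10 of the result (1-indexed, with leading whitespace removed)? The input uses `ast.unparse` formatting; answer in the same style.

q = q - h % e

Transformed code:
if b > b and b > q:
    q = h
    q = 27 % q
h = e
total = 16 + total
for b in total:
    total = q[19]
    q = 15
e = e - emit(28)
q = q - h % e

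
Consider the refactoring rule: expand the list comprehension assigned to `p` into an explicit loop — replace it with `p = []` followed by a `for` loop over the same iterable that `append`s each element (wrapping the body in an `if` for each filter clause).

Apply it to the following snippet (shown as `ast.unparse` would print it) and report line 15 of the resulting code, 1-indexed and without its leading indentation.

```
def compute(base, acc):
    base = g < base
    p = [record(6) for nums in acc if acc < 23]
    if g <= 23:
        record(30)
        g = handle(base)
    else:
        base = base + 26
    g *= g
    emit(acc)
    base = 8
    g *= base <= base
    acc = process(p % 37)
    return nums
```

Transformed code:
def compute(base, acc):
    base = g < base
    p = []
    for nums in acc:
        if acc < 23:
            p.append(record(6))
    if g <= 23:
        record(30)
        g = handle(base)
    else:
        base = base + 26
    g *= g
    emit(acc)
    base = 8
    g *= base <= base
    acc = process(p % 37)
    return nums

g *= base <= base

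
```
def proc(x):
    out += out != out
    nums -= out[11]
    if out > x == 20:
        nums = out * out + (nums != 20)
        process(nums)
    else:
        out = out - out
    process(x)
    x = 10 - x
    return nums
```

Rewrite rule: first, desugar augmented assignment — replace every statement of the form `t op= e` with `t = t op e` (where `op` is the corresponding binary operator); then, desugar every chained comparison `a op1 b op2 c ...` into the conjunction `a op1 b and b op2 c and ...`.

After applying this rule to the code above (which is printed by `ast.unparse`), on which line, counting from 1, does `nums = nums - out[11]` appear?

Transformed code:
def proc(x):
    out = out + (out != out)
    nums = nums - out[11]
    if out > x and x == 20:
        nums = out * out + (nums != 20)
        process(nums)
    else:
        out = out - out
    process(x)
    x = 10 - x
    return nums

3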